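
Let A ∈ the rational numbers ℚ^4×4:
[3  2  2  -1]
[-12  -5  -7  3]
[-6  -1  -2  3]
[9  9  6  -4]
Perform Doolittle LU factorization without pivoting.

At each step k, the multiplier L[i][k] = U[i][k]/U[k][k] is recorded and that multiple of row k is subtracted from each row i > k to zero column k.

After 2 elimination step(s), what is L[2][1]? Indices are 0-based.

L[2][1] = 1

k=0: U[0][0]=3
  eliminate (1,0): mult=-4, new row 1: (0, 3, 1, -1); set L[1][0]=-4
  eliminate (2,0): mult=-2, new row 2: (0, 3, 2, 1); set L[2][0]=-2
  eliminate (3,0): mult=3, new row 3: (0, 3, 0, -1); set L[3][0]=3
k=1: U[1][1]=3
  eliminate (2,1): mult=1, new row 2: (0, 0, 1, 2); set L[2][1]=1
  eliminate (3,1): mult=1, new row 3: (0, 0, -1, 0); set L[3][1]=1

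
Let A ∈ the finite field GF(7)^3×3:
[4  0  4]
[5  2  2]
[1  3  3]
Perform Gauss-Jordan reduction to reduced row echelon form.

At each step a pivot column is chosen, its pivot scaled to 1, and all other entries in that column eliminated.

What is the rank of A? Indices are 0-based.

rank = 3

pivot(0,0)=4: scale R0 → (1, 0, 1)
  clear (1,0): R1 −= (5)R0 → (0, 2, 4)
  clear (2,0): R2 −= (1)R0 → (0, 3, 2)
pivot(1,1)=2: scale R1 → (0, 1, 2)
  clear (2,1): R2 −= (3)R1 → (0, 0, 3)
pivot(2,2)=3: scale R2 → (0, 0, 1)
  clear (0,2): R0 −= (1)R2 → (1, 0, 0)
  clear (1,2): R1 −= (2)R2 → (0, 1, 0)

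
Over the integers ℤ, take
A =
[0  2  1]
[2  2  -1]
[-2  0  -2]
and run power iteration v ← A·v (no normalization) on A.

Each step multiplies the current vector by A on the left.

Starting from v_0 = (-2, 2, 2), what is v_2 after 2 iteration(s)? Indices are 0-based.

v_2 = (-4, 8, -12)

v_0 = (-2, 2, 2).
v_1 = A·v_0 = (6, -2, 0).
v_2 = A·v_1 = (-4, 8, -12).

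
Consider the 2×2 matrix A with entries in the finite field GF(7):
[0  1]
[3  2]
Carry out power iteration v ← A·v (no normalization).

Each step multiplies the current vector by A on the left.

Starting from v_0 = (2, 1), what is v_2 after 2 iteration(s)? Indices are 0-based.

v_0 = (2, 1).
v_1 = A·v_0 = (1, 1).
v_2 = A·v_1 = (1, 5).

v_2 = (1, 5)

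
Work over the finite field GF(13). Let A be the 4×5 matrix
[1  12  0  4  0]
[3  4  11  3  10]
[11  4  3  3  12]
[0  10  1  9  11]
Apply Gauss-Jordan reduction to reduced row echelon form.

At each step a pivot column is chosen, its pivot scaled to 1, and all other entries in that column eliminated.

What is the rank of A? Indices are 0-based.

[1] R0 /= 1  ⇒  (1, 12, 0, 4, 0)
     R1 -= 3·R0  ⇒  (0, 7, 11, 4, 10)
     R2 -= 11·R0  ⇒  (0, 2, 3, 11, 12)
[2] R1 /= 7  ⇒  (0, 1, 9, 8, 7)
     R0 -= 12·R1  ⇒  (1, 0, 9, 12, 7)
     R2 -= 2·R1  ⇒  (0, 0, 11, 8, 11)
     R3 -= 10·R1  ⇒  (0, 0, 2, 7, 6)
[3] R2 /= 11  ⇒  (0, 0, 1, 9, 1)
     R0 -= 9·R2  ⇒  (1, 0, 0, 9, 11)
     R1 -= 9·R2  ⇒  (0, 1, 0, 5, 11)
     R3 -= 2·R2  ⇒  (0, 0, 0, 2, 4)
[4] R3 /= 2  ⇒  (0, 0, 0, 1, 2)
     R0 -= 9·R3  ⇒  (1, 0, 0, 0, 6)
     R1 -= 5·R3  ⇒  (0, 1, 0, 0, 1)
     R2 -= 9·R3  ⇒  (0, 0, 1, 0, 9)

rank = 4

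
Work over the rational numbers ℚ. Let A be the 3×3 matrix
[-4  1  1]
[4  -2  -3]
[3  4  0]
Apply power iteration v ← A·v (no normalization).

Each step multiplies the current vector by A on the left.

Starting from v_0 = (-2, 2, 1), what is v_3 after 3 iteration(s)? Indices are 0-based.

v_3 = (269, -283, 101)

v_0 = (-2, 2, 1).
v_1 = A·v_0 = (11, -15, 2).
v_2 = A·v_1 = (-57, 68, -27).
v_3 = A·v_2 = (269, -283, 101).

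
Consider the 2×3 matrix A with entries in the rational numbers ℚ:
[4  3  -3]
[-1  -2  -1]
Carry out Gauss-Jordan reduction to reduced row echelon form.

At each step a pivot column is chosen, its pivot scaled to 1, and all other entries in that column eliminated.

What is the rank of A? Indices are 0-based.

rank = 2

[1] R0 /= 4  ⇒  (1, 3/4, -3/4)
     R1 -= -1·R0  ⇒  (0, -5/4, -7/4)
[2] R1 /= -5/4  ⇒  (0, 1, 7/5)
     R0 -= 3/4·R1  ⇒  (1, 0, -9/5)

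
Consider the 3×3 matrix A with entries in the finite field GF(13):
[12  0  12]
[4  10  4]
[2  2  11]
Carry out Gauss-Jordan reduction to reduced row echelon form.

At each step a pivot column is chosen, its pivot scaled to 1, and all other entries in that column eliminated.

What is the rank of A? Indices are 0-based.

[1] R0 /= 12  ⇒  (1, 0, 1)
     R1 -= 4·R0  ⇒  (0, 10, 0)
     R2 -= 2·R0  ⇒  (0, 2, 9)
[2] R1 /= 10  ⇒  (0, 1, 0)
     R2 -= 2·R1  ⇒  (0, 0, 9)
[3] R2 /= 9  ⇒  (0, 0, 1)
     R0 -= 1·R2  ⇒  (1, 0, 0)

rank = 3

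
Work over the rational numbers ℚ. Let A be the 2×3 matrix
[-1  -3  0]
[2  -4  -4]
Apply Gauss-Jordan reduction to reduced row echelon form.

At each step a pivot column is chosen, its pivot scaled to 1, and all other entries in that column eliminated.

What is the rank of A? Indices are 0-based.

rank = 2

[1] R0 /= -1  ⇒  (1, 3, 0)
     R1 -= 2·R0  ⇒  (0, -10, -4)
[2] R1 /= -10  ⇒  (0, 1, 2/5)
     R0 -= 3·R1  ⇒  (1, 0, -6/5)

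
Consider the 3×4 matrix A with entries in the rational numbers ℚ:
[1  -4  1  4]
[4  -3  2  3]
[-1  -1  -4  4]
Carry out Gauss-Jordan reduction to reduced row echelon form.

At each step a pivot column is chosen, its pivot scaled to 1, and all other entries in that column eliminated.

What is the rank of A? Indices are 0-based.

step 1: normalize row 0 (÷1) = (1, -4, 1, 4)
  row 1: subtract 4×row0 = (0, 13, -2, -13)
  row 2: subtract -1×row0 = (0, -5, -3, 8)
step 2: normalize row 1 (÷13) = (0, 1, -2/13, -1)
  row 0: subtract -4×row1 = (1, 0, 5/13, 0)
  row 2: subtract -5×row1 = (0, 0, -49/13, 3)
step 3: normalize row 2 (÷-49/13) = (0, 0, 1, -39/49)
  row 0: subtract 5/13×row2 = (1, 0, 0, 15/49)
  row 1: subtract -2/13×row2 = (0, 1, 0, -55/49)

rank = 3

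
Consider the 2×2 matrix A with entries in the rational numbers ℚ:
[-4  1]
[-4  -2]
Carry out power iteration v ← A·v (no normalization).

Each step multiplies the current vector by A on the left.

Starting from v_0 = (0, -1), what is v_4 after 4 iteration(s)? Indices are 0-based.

v_4 = (72, 144)

v_0 = (0, -1).
v_1 = A·v_0 = (-1, 2).
v_2 = A·v_1 = (6, 0).
v_3 = A·v_2 = (-24, -24).
v_4 = A·v_3 = (72, 144).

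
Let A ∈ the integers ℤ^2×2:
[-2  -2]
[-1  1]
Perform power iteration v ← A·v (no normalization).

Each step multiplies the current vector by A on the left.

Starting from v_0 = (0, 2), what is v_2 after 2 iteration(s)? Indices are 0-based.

v_2 = (4, 6)

v_0 = (0, 2).
v_1 = A·v_0 = (-4, 2).
v_2 = A·v_1 = (4, 6).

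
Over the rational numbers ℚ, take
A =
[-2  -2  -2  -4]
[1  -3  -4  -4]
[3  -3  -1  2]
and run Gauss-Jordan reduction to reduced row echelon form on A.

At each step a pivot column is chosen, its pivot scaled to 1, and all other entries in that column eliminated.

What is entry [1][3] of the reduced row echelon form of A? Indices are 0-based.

M[1][3] = -2/7

[1] R0 /= -2  ⇒  (1, 1, 1, 2)
     R1 -= 1·R0  ⇒  (0, -4, -5, -6)
     R2 -= 3·R0  ⇒  (0, -6, -4, -4)
[2] R1 /= -4  ⇒  (0, 1, 5/4, 3/2)
     R0 -= 1·R1  ⇒  (1, 0, -1/4, 1/2)
     R2 -= -6·R1  ⇒  (0, 0, 7/2, 5)
[3] R2 /= 7/2  ⇒  (0, 0, 1, 10/7)
     R0 -= -1/4·R2  ⇒  (1, 0, 0, 6/7)
     R1 -= 5/4·R2  ⇒  (0, 1, 0, -2/7)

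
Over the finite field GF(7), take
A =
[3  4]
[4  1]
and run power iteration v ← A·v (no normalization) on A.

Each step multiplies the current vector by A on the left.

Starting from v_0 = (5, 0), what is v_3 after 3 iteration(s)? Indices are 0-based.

v_0 = (5, 0).
v_1 = A·v_0 = (1, 6).
v_2 = A·v_1 = (6, 3).
v_3 = A·v_2 = (2, 6).

v_3 = (2, 6)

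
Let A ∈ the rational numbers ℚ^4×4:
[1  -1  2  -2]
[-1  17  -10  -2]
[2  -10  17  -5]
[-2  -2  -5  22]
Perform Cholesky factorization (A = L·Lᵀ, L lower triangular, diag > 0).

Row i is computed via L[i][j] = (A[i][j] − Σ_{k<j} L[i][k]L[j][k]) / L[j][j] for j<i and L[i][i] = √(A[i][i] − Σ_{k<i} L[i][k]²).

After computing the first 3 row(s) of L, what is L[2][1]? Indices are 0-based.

L[2][1] = -2

Step 1: L[0][0] = √(1) = 1.
  L[1][0] = (-1) / L[0][0] = -1.
Step 2: L[1][1] = √(16) = 4.
  L[2][0] = (2) / L[0][0] = 2.
  L[2][1] = (-8) / L[1][1] = -2.
Step 3: L[2][2] = √(9) = 3.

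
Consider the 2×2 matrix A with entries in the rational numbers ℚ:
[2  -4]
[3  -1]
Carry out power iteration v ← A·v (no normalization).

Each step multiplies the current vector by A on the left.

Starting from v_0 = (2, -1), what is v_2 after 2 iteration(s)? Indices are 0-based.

v_2 = (-12, 17)

v_0 = (2, -1).
v_1 = A·v_0 = (8, 7).
v_2 = A·v_1 = (-12, 17).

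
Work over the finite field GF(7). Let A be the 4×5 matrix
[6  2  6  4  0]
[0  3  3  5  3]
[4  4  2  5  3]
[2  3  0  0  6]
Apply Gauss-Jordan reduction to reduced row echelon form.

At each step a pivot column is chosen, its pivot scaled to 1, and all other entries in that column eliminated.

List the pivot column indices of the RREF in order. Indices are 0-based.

[1] R0 /= 6  ⇒  (1, 5, 1, 3, 0)
     R2 -= 4·R0  ⇒  (0, 5, 5, 0, 3)
     R3 -= 2·R0  ⇒  (0, 0, 5, 1, 6)
[2] R1 /= 3  ⇒  (0, 1, 1, 4, 1)
     R0 -= 5·R1  ⇒  (1, 0, 3, 4, 2)
     R2 -= 5·R1  ⇒  (0, 0, 0, 1, 5)
[3] R2 <-> R3
[3] R2 /= 5  ⇒  (0, 0, 1, 3, 4)
     R0 -= 3·R2  ⇒  (1, 0, 0, 2, 4)
     R1 -= 1·R2  ⇒  (0, 1, 0, 1, 4)
[4] R3 /= 1  ⇒  (0, 0, 0, 1, 5)
     R0 -= 2·R3  ⇒  (1, 0, 0, 0, 1)
     R1 -= 1·R3  ⇒  (0, 1, 0, 0, 6)
     R2 -= 3·R3  ⇒  (0, 0, 1, 0, 3)

pivot columns: 0, 1, 2, 3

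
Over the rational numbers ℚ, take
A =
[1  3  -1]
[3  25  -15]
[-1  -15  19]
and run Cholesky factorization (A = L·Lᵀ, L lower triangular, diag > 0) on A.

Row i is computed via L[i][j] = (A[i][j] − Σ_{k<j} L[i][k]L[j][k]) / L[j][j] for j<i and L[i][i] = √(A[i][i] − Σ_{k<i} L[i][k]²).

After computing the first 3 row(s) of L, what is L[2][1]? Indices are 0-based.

L[2][1] = -3

Step 1: L[0][0] = √(1) = 1.
  L[1][0] = (3) / L[0][0] = 3.
Step 2: L[1][1] = √(16) = 4.
  L[2][0] = (-1) / L[0][0] = -1.
  L[2][1] = (-12) / L[1][1] = -3.
Step 3: L[2][2] = √(9) = 3.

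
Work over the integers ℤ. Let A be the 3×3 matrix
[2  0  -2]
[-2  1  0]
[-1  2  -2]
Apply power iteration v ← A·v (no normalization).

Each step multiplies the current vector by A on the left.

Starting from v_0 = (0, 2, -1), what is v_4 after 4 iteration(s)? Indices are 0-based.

v_0 = (0, 2, -1).
v_1 = A·v_0 = (2, 2, 6).
v_2 = A·v_1 = (-8, -2, -10).
v_3 = A·v_2 = (4, 14, 24).
v_4 = A·v_3 = (-40, 6, -24).

v_4 = (-40, 6, -24)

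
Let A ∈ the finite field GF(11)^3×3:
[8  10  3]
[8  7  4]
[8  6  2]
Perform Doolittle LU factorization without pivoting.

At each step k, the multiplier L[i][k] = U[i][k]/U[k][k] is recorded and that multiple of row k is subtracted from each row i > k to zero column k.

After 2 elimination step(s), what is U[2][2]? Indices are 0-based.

U[2][2] = 5

[col 0] pivot 8
  R1 -= 1*R0 → (0, 8, 1)  (L[1][0] := 1)
  R2 -= 1*R0 → (0, 7, 10)  (L[2][0] := 1)
[col 1] pivot 8
  R2 -= 5*R1 → (0, 0, 5)  (L[2][1] := 5)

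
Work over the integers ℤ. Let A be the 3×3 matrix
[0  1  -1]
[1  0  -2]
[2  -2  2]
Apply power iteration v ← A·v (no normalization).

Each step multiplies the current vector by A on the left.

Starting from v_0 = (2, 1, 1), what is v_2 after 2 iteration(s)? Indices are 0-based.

v_2 = (-4, -8, 8)

v_0 = (2, 1, 1).
v_1 = A·v_0 = (0, 0, 4).
v_2 = A·v_1 = (-4, -8, 8).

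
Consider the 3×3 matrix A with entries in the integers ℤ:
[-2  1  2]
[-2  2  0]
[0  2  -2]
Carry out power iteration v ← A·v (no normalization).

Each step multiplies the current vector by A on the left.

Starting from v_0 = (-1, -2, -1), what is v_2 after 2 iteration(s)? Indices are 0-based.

v_0 = (-1, -2, -1).
v_1 = A·v_0 = (-2, -2, -2).
v_2 = A·v_1 = (-2, 0, 0).

v_2 = (-2, 0, 0)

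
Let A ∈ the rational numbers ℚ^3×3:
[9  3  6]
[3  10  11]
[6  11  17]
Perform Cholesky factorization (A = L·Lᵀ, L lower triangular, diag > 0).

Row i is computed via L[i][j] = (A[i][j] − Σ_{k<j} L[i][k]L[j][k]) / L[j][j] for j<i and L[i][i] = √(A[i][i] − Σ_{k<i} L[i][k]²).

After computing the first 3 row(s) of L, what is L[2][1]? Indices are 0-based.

L[2][1] = 3

Step 1: L[0][0] = √(9) = 3.
  L[1][0] = (3) / L[0][0] = 1.
Step 2: L[1][1] = √(9) = 3.
  L[2][0] = (6) / L[0][0] = 2.
  L[2][1] = (9) / L[1][1] = 3.
Step 3: L[2][2] = √(4) = 2.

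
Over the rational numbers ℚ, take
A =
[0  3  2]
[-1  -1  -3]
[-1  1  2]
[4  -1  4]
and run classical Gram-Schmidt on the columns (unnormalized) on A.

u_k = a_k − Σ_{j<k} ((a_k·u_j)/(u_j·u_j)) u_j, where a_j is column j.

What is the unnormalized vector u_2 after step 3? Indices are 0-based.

u_2 = (-91/100, -87/100, 219/100, 33/100)

Step 1: u_0 = a_0 = (0, -1, -1, 4).
Step 2: u_1 = a_1 − (-2/9)·u_0 = (3, -11/9, 7/9, -1/9).
Step 3: u_2 = a_2 − (17/18)·u_0 − (97/100)·u_1 = (-91/100, -87/100, 219/100, 33/100).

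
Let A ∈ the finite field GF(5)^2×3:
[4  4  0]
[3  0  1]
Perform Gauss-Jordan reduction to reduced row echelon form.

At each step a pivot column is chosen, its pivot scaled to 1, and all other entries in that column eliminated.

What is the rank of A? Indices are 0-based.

rank = 2

pivot(0,0)=4: scale R0 → (1, 1, 0)
  clear (1,0): R1 −= (3)R0 → (0, 2, 1)
pivot(1,1)=2: scale R1 → (0, 1, 3)
  clear (0,1): R0 −= (1)R1 → (1, 0, 2)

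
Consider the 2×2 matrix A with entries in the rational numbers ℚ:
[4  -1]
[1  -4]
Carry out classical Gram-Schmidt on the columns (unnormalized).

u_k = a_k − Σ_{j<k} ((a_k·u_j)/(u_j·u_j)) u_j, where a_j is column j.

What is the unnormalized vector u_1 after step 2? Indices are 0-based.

u_1 = (15/17, -60/17)

Step 1: u_0 = a_0 = (4, 1).
Step 2: u_1 = a_1 − (-8/17)·u_0 = (15/17, -60/17).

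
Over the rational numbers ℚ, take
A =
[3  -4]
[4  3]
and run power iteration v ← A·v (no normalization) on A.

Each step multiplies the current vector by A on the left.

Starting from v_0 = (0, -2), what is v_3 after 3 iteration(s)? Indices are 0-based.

v_0 = (0, -2).
v_1 = A·v_0 = (8, -6).
v_2 = A·v_1 = (48, 14).
v_3 = A·v_2 = (88, 234).

v_3 = (88, 234)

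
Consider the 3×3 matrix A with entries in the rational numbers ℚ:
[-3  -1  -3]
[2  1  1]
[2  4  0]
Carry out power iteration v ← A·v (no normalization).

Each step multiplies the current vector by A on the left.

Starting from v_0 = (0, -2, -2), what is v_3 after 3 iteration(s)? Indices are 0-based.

v_0 = (0, -2, -2).
v_1 = A·v_0 = (8, -4, -8).
v_2 = A·v_1 = (4, 4, 0).
v_3 = A·v_2 = (-16, 12, 24).

v_3 = (-16, 12, 24)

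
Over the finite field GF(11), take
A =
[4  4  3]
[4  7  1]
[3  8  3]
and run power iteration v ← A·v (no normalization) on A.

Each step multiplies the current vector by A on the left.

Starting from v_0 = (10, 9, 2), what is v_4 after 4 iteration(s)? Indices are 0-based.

v_4 = (1, 6, 7)

v_0 = (10, 9, 2).
v_1 = A·v_0 = (5, 6, 9).
v_2 = A·v_1 = (5, 5, 2).
v_3 = A·v_2 = (2, 2, 6).
v_4 = A·v_3 = (1, 6, 7).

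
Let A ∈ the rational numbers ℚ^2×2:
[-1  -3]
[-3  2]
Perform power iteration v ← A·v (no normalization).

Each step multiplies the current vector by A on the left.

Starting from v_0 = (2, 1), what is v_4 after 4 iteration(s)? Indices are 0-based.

v_0 = (2, 1).
v_1 = A·v_0 = (-5, -4).
v_2 = A·v_1 = (17, 7).
v_3 = A·v_2 = (-38, -37).
v_4 = A·v_3 = (149, 40).

v_4 = (149, 40)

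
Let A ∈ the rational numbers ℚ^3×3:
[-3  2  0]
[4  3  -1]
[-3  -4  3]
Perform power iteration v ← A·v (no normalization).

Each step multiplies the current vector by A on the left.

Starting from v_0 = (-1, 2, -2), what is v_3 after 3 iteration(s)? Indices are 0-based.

v_0 = (-1, 2, -2).
v_1 = A·v_0 = (7, 4, -11).
v_2 = A·v_1 = (-13, 51, -70).
v_3 = A·v_2 = (141, 171, -375).

v_3 = (141, 171, -375)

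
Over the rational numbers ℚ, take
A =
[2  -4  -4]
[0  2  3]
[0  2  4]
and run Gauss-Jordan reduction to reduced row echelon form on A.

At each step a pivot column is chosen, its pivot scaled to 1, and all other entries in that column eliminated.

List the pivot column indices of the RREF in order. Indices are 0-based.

[1] R0 /= 2  ⇒  (1, -2, -2)
[2] R1 /= 2  ⇒  (0, 1, 3/2)
     R0 -= -2·R1  ⇒  (1, 0, 1)
     R2 -= 2·R1  ⇒  (0, 0, 1)
[3] R2 /= 1  ⇒  (0, 0, 1)
     R0 -= 1·R2  ⇒  (1, 0, 0)
     R1 -= 3/2·R2  ⇒  (0, 1, 0)

pivot columns: 0, 1, 2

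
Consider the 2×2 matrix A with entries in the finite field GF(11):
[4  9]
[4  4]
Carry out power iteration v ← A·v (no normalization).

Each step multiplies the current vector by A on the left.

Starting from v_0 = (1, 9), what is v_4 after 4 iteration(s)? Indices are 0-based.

v_0 = (1, 9).
v_1 = A·v_0 = (8, 7).
v_2 = A·v_1 = (7, 5).
v_3 = A·v_2 = (7, 4).
v_4 = A·v_3 = (9, 0).

v_4 = (9, 0)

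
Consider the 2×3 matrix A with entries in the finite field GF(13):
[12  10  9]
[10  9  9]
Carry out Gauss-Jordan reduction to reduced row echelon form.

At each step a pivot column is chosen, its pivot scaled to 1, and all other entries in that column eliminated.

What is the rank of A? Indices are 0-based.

rank = 2

step 1: normalize row 0 (÷12) = (1, 3, 4)
  row 1: subtract 10×row0 = (0, 5, 8)
step 2: normalize row 1 (÷5) = (0, 1, 12)
  row 0: subtract 3×row1 = (1, 0, 7)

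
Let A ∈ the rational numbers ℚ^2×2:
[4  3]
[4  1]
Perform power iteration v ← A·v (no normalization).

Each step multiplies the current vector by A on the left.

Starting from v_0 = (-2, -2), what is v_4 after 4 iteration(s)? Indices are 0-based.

v_0 = (-2, -2).
v_1 = A·v_0 = (-14, -10).
v_2 = A·v_1 = (-86, -66).
v_3 = A·v_2 = (-542, -410).
v_4 = A·v_3 = (-3398, -2578).

v_4 = (-3398, -2578)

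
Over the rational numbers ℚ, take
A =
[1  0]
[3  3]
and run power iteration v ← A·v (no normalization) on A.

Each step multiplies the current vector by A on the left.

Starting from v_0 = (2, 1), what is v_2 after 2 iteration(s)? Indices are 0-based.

v_2 = (2, 33)

v_0 = (2, 1).
v_1 = A·v_0 = (2, 9).
v_2 = A·v_1 = (2, 33).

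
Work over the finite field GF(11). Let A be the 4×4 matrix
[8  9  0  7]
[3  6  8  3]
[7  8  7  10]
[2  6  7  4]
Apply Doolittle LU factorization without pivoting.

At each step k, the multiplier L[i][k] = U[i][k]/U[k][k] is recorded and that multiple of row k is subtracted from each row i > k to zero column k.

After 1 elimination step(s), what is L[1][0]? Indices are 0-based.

k=0: U[0][0]=8
  eliminate (1,0): mult=10, new row 1: (0, 4, 8, 10); set L[1][0]=10
  eliminate (2,0): mult=5, new row 2: (0, 7, 7, 8); set L[2][0]=5
  eliminate (3,0): mult=3, new row 3: (0, 1, 7, 5); set L[3][0]=3

L[1][0] = 10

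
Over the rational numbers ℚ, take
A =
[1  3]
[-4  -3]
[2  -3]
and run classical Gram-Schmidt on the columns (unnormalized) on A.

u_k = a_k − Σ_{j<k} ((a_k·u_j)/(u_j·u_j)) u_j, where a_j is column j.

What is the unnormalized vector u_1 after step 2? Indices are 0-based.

u_1 = (18/7, -9/7, -27/7)

Step 1: u_0 = a_0 = (1, -4, 2).
Step 2: u_1 = a_1 − (3/7)·u_0 = (18/7, -9/7, -27/7).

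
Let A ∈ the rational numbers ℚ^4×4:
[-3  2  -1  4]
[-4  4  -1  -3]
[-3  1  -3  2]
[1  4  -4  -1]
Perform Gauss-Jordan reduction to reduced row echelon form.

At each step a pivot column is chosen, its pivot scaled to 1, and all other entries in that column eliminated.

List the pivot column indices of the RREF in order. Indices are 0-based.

step 1: normalize row 0 (÷-3) = (1, -2/3, 1/3, -4/3)
  row 1: subtract -4×row0 = (0, 4/3, 1/3, -25/3)
  row 2: subtract -3×row0 = (0, -1, -2, -2)
  row 3: subtract 1×row0 = (0, 14/3, -13/3, 1/3)
step 2: normalize row 1 (÷4/3) = (0, 1, 1/4, -25/4)
  row 0: subtract -2/3×row1 = (1, 0, 1/2, -11/2)
  row 2: subtract -1×row1 = (0, 0, -7/4, -33/4)
  row 3: subtract 14/3×row1 = (0, 0, -11/2, 59/2)
step 3: normalize row 2 (÷-7/4) = (0, 0, 1, 33/7)
  row 0: subtract 1/2×row2 = (1, 0, 0, -55/7)
  row 1: subtract 1/4×row2 = (0, 1, 0, -52/7)
  row 3: subtract -11/2×row2 = (0, 0, 0, 388/7)
step 4: normalize row 3 (÷388/7) = (0, 0, 0, 1)
  row 0: subtract -55/7×row3 = (1, 0, 0, 0)
  row 1: subtract -52/7×row3 = (0, 1, 0, 0)
  row 2: subtract 33/7×row3 = (0, 0, 1, 0)

pivot columns: 0, 1, 2, 3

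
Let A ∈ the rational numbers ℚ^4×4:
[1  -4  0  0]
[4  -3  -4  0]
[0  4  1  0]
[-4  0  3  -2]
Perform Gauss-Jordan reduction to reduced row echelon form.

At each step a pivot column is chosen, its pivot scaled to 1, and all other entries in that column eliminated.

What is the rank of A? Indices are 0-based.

rank = 4

[1] R0 /= 1  ⇒  (1, -4, 0, 0)
     R1 -= 4·R0  ⇒  (0, 13, -4, 0)
     R3 -= -4·R0  ⇒  (0, -16, 3, -2)
[2] R1 /= 13  ⇒  (0, 1, -4/13, 0)
     R0 -= -4·R1  ⇒  (1, 0, -16/13, 0)
     R2 -= 4·R1  ⇒  (0, 0, 29/13, 0)
     R3 -= -16·R1  ⇒  (0, 0, -25/13, -2)
[3] R2 /= 29/13  ⇒  (0, 0, 1, 0)
     R0 -= -16/13·R2  ⇒  (1, 0, 0, 0)
     R1 -= -4/13·R2  ⇒  (0, 1, 0, 0)
     R3 -= -25/13·R2  ⇒  (0, 0, 0, -2)
[4] R3 /= -2  ⇒  (0, 0, 0, 1)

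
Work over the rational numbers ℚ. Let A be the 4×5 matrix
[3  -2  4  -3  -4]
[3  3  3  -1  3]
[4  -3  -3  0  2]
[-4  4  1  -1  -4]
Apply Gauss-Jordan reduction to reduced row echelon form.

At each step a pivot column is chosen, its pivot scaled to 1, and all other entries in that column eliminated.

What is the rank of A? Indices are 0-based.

rank = 4

[1] R0 /= 3  ⇒  (1, -2/3, 4/3, -1, -4/3)
     R1 -= 3·R0  ⇒  (0, 5, -1, 2, 7)
     R2 -= 4·R0  ⇒  (0, -1/3, -25/3, 4, 22/3)
     R3 -= -4·R0  ⇒  (0, 4/3, 19/3, -5, -28/3)
[2] R1 /= 5  ⇒  (0, 1, -1/5, 2/5, 7/5)
     R0 -= -2/3·R1  ⇒  (1, 0, 6/5, -11/15, -2/5)
     R2 -= -1/3·R1  ⇒  (0, 0, -42/5, 62/15, 39/5)
     R3 -= 4/3·R1  ⇒  (0, 0, 33/5, -83/15, -56/5)
[3] R2 /= -42/5  ⇒  (0, 0, 1, -31/63, -13/14)
     R0 -= 6/5·R2  ⇒  (1, 0, 0, -1/7, 5/7)
     R1 -= -1/5·R2  ⇒  (0, 1, 0, 19/63, 17/14)
     R3 -= 33/5·R2  ⇒  (0, 0, 0, -16/7, -71/14)
[4] R3 /= -16/7  ⇒  (0, 0, 0, 1, 71/32)
     R0 -= -1/7·R3  ⇒  (1, 0, 0, 0, 33/32)
     R1 -= 19/63·R3  ⇒  (0, 1, 0, 0, 157/288)
     R2 -= -31/63·R3  ⇒  (0, 0, 1, 0, 47/288)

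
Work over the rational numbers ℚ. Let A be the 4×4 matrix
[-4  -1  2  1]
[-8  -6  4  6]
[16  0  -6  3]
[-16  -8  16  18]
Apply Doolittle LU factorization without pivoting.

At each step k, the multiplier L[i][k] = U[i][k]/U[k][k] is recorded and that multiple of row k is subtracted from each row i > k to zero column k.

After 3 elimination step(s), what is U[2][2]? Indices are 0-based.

k=0: U[0][0]=-4
  eliminate (1,0): mult=2, new row 1: (0, -4, 0, 4); set L[1][0]=2
  eliminate (2,0): mult=-4, new row 2: (0, -4, 2, 7); set L[2][0]=-4
  eliminate (3,0): mult=4, new row 3: (0, -4, 8, 14); set L[3][0]=4
k=1: U[1][1]=-4
  eliminate (2,1): mult=1, new row 2: (0, 0, 2, 3); set L[2][1]=1
  eliminate (3,1): mult=1, new row 3: (0, 0, 8, 10); set L[3][1]=1
k=2: U[2][2]=2
  eliminate (3,2): mult=4, new row 3: (0, 0, 0, -2); set L[3][2]=4

U[2][2] = 2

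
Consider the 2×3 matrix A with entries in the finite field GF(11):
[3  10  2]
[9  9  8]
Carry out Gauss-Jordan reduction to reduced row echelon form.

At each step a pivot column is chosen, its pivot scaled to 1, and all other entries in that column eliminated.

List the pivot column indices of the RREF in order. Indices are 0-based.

[1] R0 /= 3  ⇒  (1, 7, 8)
     R1 -= 9·R0  ⇒  (0, 1, 2)
[2] R1 /= 1  ⇒  (0, 1, 2)
     R0 -= 7·R1  ⇒  (1, 0, 5)

pivot columns: 0, 1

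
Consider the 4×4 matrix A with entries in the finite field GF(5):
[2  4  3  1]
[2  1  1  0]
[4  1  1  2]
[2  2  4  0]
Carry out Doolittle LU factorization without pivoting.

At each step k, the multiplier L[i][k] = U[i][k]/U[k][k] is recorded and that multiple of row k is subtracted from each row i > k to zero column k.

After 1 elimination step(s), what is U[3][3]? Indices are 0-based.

k=0: U[0][0]=2
  eliminate (1,0): mult=1, new row 1: (0, 2, 3, 4); set L[1][0]=1
  eliminate (2,0): mult=2, new row 2: (0, 3, 0, 0); set L[2][0]=2
  eliminate (3,0): mult=1, new row 3: (0, 3, 1, 4); set L[3][0]=1

U[3][3] = 4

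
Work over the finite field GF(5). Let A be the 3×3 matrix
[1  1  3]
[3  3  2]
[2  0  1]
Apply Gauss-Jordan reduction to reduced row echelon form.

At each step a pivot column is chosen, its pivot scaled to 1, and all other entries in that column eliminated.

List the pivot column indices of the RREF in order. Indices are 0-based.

pivot columns: 0, 1, 2

step 1: normalize row 0 (÷1) = (1, 1, 3)
  row 1: subtract 3×row0 = (0, 0, 3)
  row 2: subtract 2×row0 = (0, 3, 0)
step 2: exchange rows 1,2
step 2: normalize row 1 (÷3) = (0, 1, 0)
  row 0: subtract 1×row1 = (1, 0, 3)
step 3: normalize row 2 (÷3) = (0, 0, 1)
  row 0: subtract 3×row2 = (1, 0, 0)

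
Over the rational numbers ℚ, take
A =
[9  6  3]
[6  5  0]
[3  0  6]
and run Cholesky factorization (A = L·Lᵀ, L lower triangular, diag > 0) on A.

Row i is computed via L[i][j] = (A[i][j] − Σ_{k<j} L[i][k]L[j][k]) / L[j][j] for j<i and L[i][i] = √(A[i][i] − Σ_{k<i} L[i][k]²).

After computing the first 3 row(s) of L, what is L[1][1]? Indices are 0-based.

L[1][1] = 1

Step 1: L[0][0] = √(9) = 3.
  L[1][0] = (6) / L[0][0] = 2.
Step 2: L[1][1] = √(1) = 1.
  L[2][0] = (3) / L[0][0] = 1.
  L[2][1] = (-2) / L[1][1] = -2.
Step 3: L[2][2] = √(1) = 1.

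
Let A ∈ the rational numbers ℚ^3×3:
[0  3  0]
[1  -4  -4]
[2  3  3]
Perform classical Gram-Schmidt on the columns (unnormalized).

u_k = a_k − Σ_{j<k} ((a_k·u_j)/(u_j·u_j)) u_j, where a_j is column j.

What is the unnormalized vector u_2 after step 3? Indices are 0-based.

Step 1: u_0 = a_0 = (0, 1, 2).
Step 2: u_1 = a_1 − (2/5)·u_0 = (3, -22/5, 11/5).
Step 3: u_2 = a_2 − (2/5)·u_0 − (121/166)·u_1 = (-363/166, -99/83, 99/166).

u_2 = (-363/166, -99/83, 99/166)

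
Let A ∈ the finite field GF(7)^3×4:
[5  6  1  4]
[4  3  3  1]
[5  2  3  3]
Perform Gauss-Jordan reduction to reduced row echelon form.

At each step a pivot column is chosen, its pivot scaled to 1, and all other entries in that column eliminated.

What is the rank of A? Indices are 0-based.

step 1: normalize row 0 (÷5) = (1, 4, 3, 5)
  row 1: subtract 4×row0 = (0, 1, 5, 2)
  row 2: subtract 5×row0 = (0, 3, 2, 6)
step 2: normalize row 1 (÷1) = (0, 1, 5, 2)
  row 0: subtract 4×row1 = (1, 0, 4, 4)
  row 2: subtract 3×row1 = (0, 0, 1, 0)
step 3: normalize row 2 (÷1) = (0, 0, 1, 0)
  row 0: subtract 4×row2 = (1, 0, 0, 4)
  row 1: subtract 5×row2 = (0, 1, 0, 2)

rank = 3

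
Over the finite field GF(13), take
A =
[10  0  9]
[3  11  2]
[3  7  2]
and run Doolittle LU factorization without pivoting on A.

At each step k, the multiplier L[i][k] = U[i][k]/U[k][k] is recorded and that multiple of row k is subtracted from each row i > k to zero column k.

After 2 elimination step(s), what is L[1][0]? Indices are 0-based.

[col 0] pivot 10
  R1 -= 12*R0 → (0, 11, 11)  (L[1][0] := 12)
  R2 -= 12*R0 → (0, 7, 11)  (L[2][0] := 12)
[col 1] pivot 11
  R2 -= 3*R1 → (0, 0, 4)  (L[2][1] := 3)

L[1][0] = 12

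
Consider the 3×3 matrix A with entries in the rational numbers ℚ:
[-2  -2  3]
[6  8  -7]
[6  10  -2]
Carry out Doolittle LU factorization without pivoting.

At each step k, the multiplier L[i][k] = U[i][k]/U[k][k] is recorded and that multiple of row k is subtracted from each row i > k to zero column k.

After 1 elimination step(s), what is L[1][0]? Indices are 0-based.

k=0: U[0][0]=-2
  eliminate (1,0): mult=-3, new row 1: (0, 2, 2); set L[1][0]=-3
  eliminate (2,0): mult=-3, new row 2: (0, 4, 7); set L[2][0]=-3

L[1][0] = -3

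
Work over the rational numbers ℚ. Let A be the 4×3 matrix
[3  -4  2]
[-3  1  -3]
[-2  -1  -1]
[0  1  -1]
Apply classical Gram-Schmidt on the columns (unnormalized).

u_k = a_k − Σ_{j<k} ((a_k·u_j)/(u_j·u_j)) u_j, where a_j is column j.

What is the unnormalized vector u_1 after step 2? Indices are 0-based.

Step 1: u_0 = a_0 = (3, -3, -2, 0).
Step 2: u_1 = a_1 − (-13/22)·u_0 = (-49/22, -17/22, -24/11, 1).

u_1 = (-49/22, -17/22, -24/11, 1)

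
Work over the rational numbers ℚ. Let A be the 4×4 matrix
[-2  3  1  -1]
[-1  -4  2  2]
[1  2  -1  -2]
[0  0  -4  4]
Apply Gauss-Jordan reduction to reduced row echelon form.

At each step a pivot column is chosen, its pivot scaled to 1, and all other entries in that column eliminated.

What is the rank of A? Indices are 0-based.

step 1: normalize row 0 (÷-2) = (1, -3/2, -1/2, 1/2)
  row 1: subtract -1×row0 = (0, -11/2, 3/2, 5/2)
  row 2: subtract 1×row0 = (0, 7/2, -1/2, -5/2)
step 2: normalize row 1 (÷-11/2) = (0, 1, -3/11, -5/11)
  row 0: subtract -3/2×row1 = (1, 0, -10/11, -2/11)
  row 2: subtract 7/2×row1 = (0, 0, 5/11, -10/11)
step 3: normalize row 2 (÷5/11) = (0, 0, 1, -2)
  row 0: subtract -10/11×row2 = (1, 0, 0, -2)
  row 1: subtract -3/11×row2 = (0, 1, 0, -1)
  row 3: subtract -4×row2 = (0, 0, 0, -4)
step 4: normalize row 3 (÷-4) = (0, 0, 0, 1)
  row 0: subtract -2×row3 = (1, 0, 0, 0)
  row 1: subtract -1×row3 = (0, 1, 0, 0)
  row 2: subtract -2×row3 = (0, 0, 1, 0)

rank = 4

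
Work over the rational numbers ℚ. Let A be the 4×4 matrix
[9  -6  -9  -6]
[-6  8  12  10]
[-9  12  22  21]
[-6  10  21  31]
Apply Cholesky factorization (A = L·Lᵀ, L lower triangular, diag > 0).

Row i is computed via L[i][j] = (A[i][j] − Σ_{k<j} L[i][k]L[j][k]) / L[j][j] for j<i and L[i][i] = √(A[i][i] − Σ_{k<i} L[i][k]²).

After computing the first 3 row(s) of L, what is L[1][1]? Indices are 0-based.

Step 1: L[0][0] = √(9) = 3.
  L[1][0] = (-6) / L[0][0] = -2.
Step 2: L[1][1] = √(4) = 2.
  L[2][0] = (-9) / L[0][0] = -3.
  L[2][1] = (6) / L[1][1] = 3.
Step 3: L[2][2] = √(4) = 2.

L[1][1] = 2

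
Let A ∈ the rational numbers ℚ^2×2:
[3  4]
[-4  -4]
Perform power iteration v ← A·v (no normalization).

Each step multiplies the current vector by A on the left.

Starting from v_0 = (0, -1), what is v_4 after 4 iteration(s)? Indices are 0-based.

v_4 = (-28, 16)

v_0 = (0, -1).
v_1 = A·v_0 = (-4, 4).
v_2 = A·v_1 = (4, 0).
v_3 = A·v_2 = (12, -16).
v_4 = A·v_3 = (-28, 16).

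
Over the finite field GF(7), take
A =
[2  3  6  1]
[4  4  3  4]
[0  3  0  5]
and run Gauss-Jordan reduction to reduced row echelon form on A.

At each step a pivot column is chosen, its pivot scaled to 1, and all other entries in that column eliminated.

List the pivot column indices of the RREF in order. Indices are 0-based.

pivot(0,0)=2: scale R0 → (1, 5, 3, 4)
  clear (1,0): R1 −= (4)R0 → (0, 5, 5, 2)
pivot(1,1)=5: scale R1 → (0, 1, 1, 6)
  clear (0,1): R0 −= (5)R1 → (1, 0, 5, 2)
  clear (2,1): R2 −= (3)R1 → (0, 0, 4, 1)
pivot(2,2)=4: scale R2 → (0, 0, 1, 2)
  clear (0,2): R0 −= (5)R2 → (1, 0, 0, 6)
  clear (1,2): R1 −= (1)R2 → (0, 1, 0, 4)

pivot columns: 0, 1, 2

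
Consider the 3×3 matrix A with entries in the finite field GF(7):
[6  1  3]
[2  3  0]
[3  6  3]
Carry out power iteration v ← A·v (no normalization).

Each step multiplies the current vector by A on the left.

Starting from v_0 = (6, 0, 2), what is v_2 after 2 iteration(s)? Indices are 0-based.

v_0 = (6, 0, 2).
v_1 = A·v_0 = (0, 5, 3).
v_2 = A·v_1 = (0, 1, 4).

v_2 = (0, 1, 4)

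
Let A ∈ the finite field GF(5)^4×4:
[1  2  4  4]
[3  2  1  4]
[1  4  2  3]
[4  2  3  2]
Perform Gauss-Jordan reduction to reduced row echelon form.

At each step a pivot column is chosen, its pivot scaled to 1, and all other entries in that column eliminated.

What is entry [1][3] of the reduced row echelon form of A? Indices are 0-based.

M[1][3] = 0

step 1: normalize row 0 (÷1) = (1, 2, 4, 4)
  row 1: subtract 3×row0 = (0, 1, 4, 2)
  row 2: subtract 1×row0 = (0, 2, 3, 4)
  row 3: subtract 4×row0 = (0, 4, 2, 1)
step 2: normalize row 1 (÷1) = (0, 1, 4, 2)
  row 0: subtract 2×row1 = (1, 0, 1, 0)
  row 2: subtract 2×row1 = (0, 0, 0, 0)
  row 3: subtract 4×row1 = (0, 0, 1, 3)
step 3: exchange rows 2,3
step 3: normalize row 2 (÷1) = (0, 0, 1, 3)
  row 0: subtract 1×row2 = (1, 0, 0, 2)
  row 1: subtract 4×row2 = (0, 1, 0, 0)
skip col 3 (zero from row 3)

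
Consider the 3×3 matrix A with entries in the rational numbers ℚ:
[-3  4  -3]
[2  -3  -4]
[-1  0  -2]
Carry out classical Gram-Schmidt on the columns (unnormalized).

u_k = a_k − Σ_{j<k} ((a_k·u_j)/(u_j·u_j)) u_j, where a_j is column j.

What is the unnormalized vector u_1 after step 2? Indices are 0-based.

Step 1: u_0 = a_0 = (-3, 2, -1).
Step 2: u_1 = a_1 − (-9/7)·u_0 = (1/7, -3/7, -9/7).

u_1 = (1/7, -3/7, -9/7)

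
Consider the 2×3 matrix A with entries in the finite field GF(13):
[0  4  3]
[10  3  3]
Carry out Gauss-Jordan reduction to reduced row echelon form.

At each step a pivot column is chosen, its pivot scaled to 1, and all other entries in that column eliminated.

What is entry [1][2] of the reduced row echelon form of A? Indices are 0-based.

step 1: exchange rows 0,1
step 1: normalize row 0 (÷10) = (1, 12, 12)
step 2: normalize row 1 (÷4) = (0, 1, 4)
  row 0: subtract 12×row1 = (1, 0, 3)

M[1][2] = 4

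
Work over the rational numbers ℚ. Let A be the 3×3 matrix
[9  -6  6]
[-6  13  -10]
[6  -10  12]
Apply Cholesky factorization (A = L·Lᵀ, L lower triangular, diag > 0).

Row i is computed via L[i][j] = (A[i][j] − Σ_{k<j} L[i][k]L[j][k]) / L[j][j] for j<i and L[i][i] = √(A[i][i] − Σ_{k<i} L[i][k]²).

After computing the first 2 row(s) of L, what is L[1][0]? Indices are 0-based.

Step 1: L[0][0] = √(9) = 3.
  L[1][0] = (-6) / L[0][0] = -2.
Step 2: L[1][1] = √(9) = 3.

L[1][0] = -2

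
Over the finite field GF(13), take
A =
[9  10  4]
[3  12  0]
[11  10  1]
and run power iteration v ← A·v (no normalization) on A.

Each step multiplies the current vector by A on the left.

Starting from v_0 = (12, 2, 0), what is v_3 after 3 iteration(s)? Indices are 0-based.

v_3 = (9, 9, 4)

v_0 = (12, 2, 0).
v_1 = A·v_0 = (11, 8, 9).
v_2 = A·v_1 = (7, 12, 2).
v_3 = A·v_2 = (9, 9, 4).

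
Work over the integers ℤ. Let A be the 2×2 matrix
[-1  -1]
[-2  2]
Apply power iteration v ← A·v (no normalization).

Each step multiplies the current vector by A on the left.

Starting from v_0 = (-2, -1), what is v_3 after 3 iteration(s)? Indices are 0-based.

v_0 = (-2, -1).
v_1 = A·v_0 = (3, 2).
v_2 = A·v_1 = (-5, -2).
v_3 = A·v_2 = (7, 6).

v_3 = (7, 6)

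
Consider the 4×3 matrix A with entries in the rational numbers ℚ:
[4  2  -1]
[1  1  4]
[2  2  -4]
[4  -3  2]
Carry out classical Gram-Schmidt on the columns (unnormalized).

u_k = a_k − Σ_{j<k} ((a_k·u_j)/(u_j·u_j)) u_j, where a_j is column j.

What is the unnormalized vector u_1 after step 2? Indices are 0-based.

Step 1: u_0 = a_0 = (4, 1, 2, 4).
Step 2: u_1 = a_1 − (1/37)·u_0 = (70/37, 36/37, 72/37, -115/37).

u_1 = (70/37, 36/37, 72/37, -115/37)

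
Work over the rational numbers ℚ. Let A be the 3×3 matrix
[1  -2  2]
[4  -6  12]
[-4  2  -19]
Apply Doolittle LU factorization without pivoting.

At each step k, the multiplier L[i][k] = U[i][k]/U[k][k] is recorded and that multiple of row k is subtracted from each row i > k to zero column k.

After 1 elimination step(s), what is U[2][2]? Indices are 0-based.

U[2][2] = -11

Step 1: pivot at (0,0) is 1.
  row1 ← row1 − (4)·row0  ⇒  L[1][0]=4, U row1=(0, 2, 4)
  row2 ← row2 − (-4)·row0  ⇒  L[2][0]=-4, U row2=(0, -6, -11)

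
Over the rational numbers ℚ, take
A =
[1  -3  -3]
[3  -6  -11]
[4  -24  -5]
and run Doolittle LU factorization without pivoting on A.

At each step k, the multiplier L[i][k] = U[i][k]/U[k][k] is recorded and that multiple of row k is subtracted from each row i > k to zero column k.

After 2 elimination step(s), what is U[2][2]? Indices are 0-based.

U[2][2] = -1

Step 1: pivot at (0,0) is 1.
  row1 ← row1 − (3)·row0  ⇒  L[1][0]=3, U row1=(0, 3, -2)
  row2 ← row2 − (4)·row0  ⇒  L[2][0]=4, U row2=(0, -12, 7)
Step 2: pivot at (1,1) is 3.
  row2 ← row2 − (-4)·row1  ⇒  L[2][1]=-4, U row2=(0, 0, -1)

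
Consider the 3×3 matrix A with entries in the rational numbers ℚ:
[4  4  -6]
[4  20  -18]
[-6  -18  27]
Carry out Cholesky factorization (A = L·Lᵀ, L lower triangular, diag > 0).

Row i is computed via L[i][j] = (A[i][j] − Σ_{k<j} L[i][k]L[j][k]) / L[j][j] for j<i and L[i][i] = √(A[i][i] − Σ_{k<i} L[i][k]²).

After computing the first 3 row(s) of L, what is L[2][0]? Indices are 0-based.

Step 1: L[0][0] = √(4) = 2.
  L[1][0] = (4) / L[0][0] = 2.
Step 2: L[1][1] = √(16) = 4.
  L[2][0] = (-6) / L[0][0] = -3.
  L[2][1] = (-12) / L[1][1] = -3.
Step 3: L[2][2] = √(9) = 3.

L[2][0] = -3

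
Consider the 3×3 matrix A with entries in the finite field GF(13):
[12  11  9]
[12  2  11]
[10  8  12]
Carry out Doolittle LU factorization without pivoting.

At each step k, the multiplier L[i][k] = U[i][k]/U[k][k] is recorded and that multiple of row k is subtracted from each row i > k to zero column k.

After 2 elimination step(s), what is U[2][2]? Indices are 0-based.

k=0: U[0][0]=12
  eliminate (1,0): mult=1, new row 1: (0, 4, 2); set L[1][0]=1
  eliminate (2,0): mult=3, new row 2: (0, 1, 11); set L[2][0]=3
k=1: U[1][1]=4
  eliminate (2,1): mult=10, new row 2: (0, 0, 4); set L[2][1]=10

U[2][2] = 4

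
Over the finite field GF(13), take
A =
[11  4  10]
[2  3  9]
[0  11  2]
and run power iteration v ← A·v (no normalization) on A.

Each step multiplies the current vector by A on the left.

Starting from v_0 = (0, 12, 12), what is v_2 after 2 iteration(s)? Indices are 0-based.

v_2 = (6, 1, 11)

v_0 = (0, 12, 12).
v_1 = A·v_0 = (12, 1, 0).
v_2 = A·v_1 = (6, 1, 11).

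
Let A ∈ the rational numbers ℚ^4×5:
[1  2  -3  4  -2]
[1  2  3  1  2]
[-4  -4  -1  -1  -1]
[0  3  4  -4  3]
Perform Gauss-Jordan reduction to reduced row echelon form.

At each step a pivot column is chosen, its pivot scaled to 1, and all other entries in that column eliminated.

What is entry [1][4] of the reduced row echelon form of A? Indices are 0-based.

M[1][4] = 13/201

[1] R0 /= 1  ⇒  (1, 2, -3, 4, -2)
     R1 -= 1·R0  ⇒  (0, 0, 6, -3, 4)
     R2 -= -4·R0  ⇒  (0, 4, -13, 15, -9)
[2] R1 <-> R2
[2] R1 /= 4  ⇒  (0, 1, -13/4, 15/4, -9/4)
     R0 -= 2·R1  ⇒  (1, 0, 7/2, -7/2, 5/2)
     R3 -= 3·R1  ⇒  (0, 0, 55/4, -61/4, 39/4)
[3] R2 /= 6  ⇒  (0, 0, 1, -1/2, 2/3)
     R0 -= 7/2·R2  ⇒  (1, 0, 0, -7/4, 1/6)
     R1 -= -13/4·R2  ⇒  (0, 1, 0, 17/8, -1/12)
     R3 -= 55/4·R2  ⇒  (0, 0, 0, -67/8, 7/12)
[4] R3 /= -67/8  ⇒  (0, 0, 0, 1, -14/201)
     R0 -= -7/4·R3  ⇒  (1, 0, 0, 0, 3/67)
     R1 -= 17/8·R3  ⇒  (0, 1, 0, 0, 13/201)
     R2 -= -1/2·R3  ⇒  (0, 0, 1, 0, 127/201)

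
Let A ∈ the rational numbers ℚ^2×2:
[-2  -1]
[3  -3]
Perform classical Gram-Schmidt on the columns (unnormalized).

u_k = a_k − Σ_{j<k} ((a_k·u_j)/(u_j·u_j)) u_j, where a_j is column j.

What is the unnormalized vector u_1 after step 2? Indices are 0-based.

Step 1: u_0 = a_0 = (-2, 3).
Step 2: u_1 = a_1 − (-7/13)·u_0 = (-27/13, -18/13).

u_1 = (-27/13, -18/13)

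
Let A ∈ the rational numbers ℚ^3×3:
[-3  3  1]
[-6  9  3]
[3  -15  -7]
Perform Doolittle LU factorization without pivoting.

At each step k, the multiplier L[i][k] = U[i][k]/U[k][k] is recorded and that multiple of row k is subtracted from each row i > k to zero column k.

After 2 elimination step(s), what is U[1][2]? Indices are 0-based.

U[1][2] = 1

k=0: U[0][0]=-3
  eliminate (1,0): mult=2, new row 1: (0, 3, 1); set L[1][0]=2
  eliminate (2,0): mult=-1, new row 2: (0, -12, -6); set L[2][0]=-1
k=1: U[1][1]=3
  eliminate (2,1): mult=-4, new row 2: (0, 0, -2); set L[2][1]=-4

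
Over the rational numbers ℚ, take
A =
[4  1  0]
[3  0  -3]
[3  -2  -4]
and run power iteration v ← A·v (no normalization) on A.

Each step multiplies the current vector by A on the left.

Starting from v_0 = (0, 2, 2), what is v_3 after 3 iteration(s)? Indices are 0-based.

v_3 = (50, -192, -342)

v_0 = (0, 2, 2).
v_1 = A·v_0 = (2, -6, -12).
v_2 = A·v_1 = (2, 42, 66).
v_3 = A·v_2 = (50, -192, -342).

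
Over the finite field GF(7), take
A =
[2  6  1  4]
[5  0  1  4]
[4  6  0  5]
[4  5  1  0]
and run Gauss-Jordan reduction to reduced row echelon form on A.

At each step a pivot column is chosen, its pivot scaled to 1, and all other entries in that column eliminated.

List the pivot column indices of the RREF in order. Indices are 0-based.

pivot columns: 0, 1, 2, 3

pivot(0,0)=2: scale R0 → (1, 3, 4, 2)
  clear (1,0): R1 −= (5)R0 → (0, 6, 2, 1)
  clear (2,0): R2 −= (4)R0 → (0, 1, 5, 4)
  clear (3,0): R3 −= (4)R0 → (0, 0, 6, 6)
pivot(1,1)=6: scale R1 → (0, 1, 5, 6)
  clear (0,1): R0 −= (3)R1 → (1, 0, 3, 5)
  clear (2,1): R2 −= (1)R1 → (0, 0, 0, 5)
pivot(2,2): swap R2↔R3
pivot(2,2)=6: scale R2 → (0, 0, 1, 1)
  clear (0,2): R0 −= (3)R2 → (1, 0, 0, 2)
  clear (1,2): R1 −= (5)R2 → (0, 1, 0, 1)
pivot(3,3)=5: scale R3 → (0, 0, 0, 1)
  clear (0,3): R0 −= (2)R3 → (1, 0, 0, 0)
  clear (1,3): R1 −= (1)R3 → (0, 1, 0, 0)
  clear (2,3): R2 −= (1)R3 → (0, 0, 1, 0)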